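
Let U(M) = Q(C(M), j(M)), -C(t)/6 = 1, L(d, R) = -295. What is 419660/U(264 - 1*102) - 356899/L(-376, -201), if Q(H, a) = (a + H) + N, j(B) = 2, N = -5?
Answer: -120587609/2655 ≈ -45419.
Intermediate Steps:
C(t) = -6 (C(t) = -6*1 = -6)
Q(H, a) = -5 + H + a (Q(H, a) = (a + H) - 5 = (H + a) - 5 = -5 + H + a)
U(M) = -9 (U(M) = -5 - 6 + 2 = -9)
419660/U(264 - 1*102) - 356899/L(-376, -201) = 419660/(-9) - 356899/(-295) = 419660*(-⅑) - 356899*(-1/295) = -419660/9 + 356899/295 = -120587609/2655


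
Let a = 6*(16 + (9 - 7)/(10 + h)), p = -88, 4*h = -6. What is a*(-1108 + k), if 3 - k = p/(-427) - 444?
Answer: -467546760/7259 ≈ -64409.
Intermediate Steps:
h = -3/2 (h = (¼)*(-6) = -3/2 ≈ -1.5000)
k = 190781/427 (k = 3 - (-88/(-427) - 444) = 3 - (-88*(-1/427) - 444) = 3 - (88/427 - 444) = 3 - 1*(-189500/427) = 3 + 189500/427 = 190781/427 ≈ 446.79)
a = 1656/17 (a = 6*(16 + (9 - 7)/(10 - 3/2)) = 6*(16 + 2/(17/2)) = 6*(16 + 2*(2/17)) = 6*(16 + 4/17) = 6*(276/17) = 1656/17 ≈ 97.412)
a*(-1108 + k) = 1656*(-1108 + 190781/427)/17 = (1656/17)*(-282335/427) = -467546760/7259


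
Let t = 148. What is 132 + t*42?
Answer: 6348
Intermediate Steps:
132 + t*42 = 132 + 148*42 = 132 + 6216 = 6348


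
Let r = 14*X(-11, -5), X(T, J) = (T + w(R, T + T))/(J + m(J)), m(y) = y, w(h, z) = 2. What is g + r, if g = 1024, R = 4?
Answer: 5183/5 ≈ 1036.6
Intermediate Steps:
X(T, J) = (2 + T)/(2*J) (X(T, J) = (T + 2)/(J + J) = (2 + T)/((2*J)) = (2 + T)*(1/(2*J)) = (2 + T)/(2*J))
r = 63/5 (r = 14*((½)*(2 - 11)/(-5)) = 14*((½)*(-⅕)*(-9)) = 14*(9/10) = 63/5 ≈ 12.600)
g + r = 1024 + 63/5 = 5183/5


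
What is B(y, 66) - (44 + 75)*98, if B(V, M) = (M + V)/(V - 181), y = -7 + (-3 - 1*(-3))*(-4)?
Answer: -2192515/188 ≈ -11662.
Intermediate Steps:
y = -7 (y = -7 + (-3 + 3)*(-4) = -7 + 0*(-4) = -7 + 0 = -7)
B(V, M) = (M + V)/(-181 + V)
B(y, 66) - (44 + 75)*98 = (66 - 7)/(-181 - 7) - (44 + 75)*98 = 59/(-188) - 119*98 = -1/188*59 - 1*11662 = -59/188 - 11662 = -2192515/188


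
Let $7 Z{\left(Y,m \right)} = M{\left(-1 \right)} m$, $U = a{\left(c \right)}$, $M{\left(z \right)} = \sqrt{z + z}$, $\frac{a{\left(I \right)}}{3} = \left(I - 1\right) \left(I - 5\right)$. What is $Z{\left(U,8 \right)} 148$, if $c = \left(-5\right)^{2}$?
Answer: $\frac{1184 i \sqrt{2}}{7} \approx 239.2 i$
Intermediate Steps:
$c = 25$
$a{\left(I \right)} = 3 \left(-1 + I\right) \left(-5 + I\right)$ ($a{\left(I \right)} = 3 \left(I - 1\right) \left(I - 5\right) = 3 \left(-1 + I\right) \left(-5 + I\right)$)
$M{\left(z \right)} = \sqrt{2} \sqrt{z}$ ($M{\left(z \right)} = \sqrt{2 z} = \sqrt{2} \sqrt{z}$)
$U = 1440$ ($U = 15 - 450 + 3 \cdot 25^{2} = 15 - 450 + 3 \cdot 625 = 15 - 450 + 1875 = 1440$)
$Z{\left(Y,m \right)} = \frac{i m \sqrt{2}}{7}$ ($Z{\left(Y,m \right)} = \frac{\sqrt{2} \sqrt{-1} m}{7} = \frac{\sqrt{2} i m}{7} = \frac{i \sqrt{2} m}{7} = \frac{i m \sqrt{2}}{7}$)
$Z{\left(U,8 \right)} 148 = \frac{1}{7} i 8 \sqrt{2} \cdot 148 = \frac{8 i \sqrt{2}}{7} \cdot 148 = \frac{1184 i \sqrt{2}}{7}$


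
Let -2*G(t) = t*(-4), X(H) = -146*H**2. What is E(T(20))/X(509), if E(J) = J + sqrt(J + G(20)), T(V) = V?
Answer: -10/18912913 - sqrt(15)/18912913 ≈ -7.3352e-7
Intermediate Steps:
G(t) = 2*t (G(t) = -t*(-4)/2 = -(-2)*t = 2*t)
E(J) = J + sqrt(40 + J) (E(J) = J + sqrt(J + 2*20) = J + sqrt(J + 40) = J + sqrt(40 + J))
E(T(20))/X(509) = (20 + sqrt(40 + 20))/((-146*509**2)) = (20 + sqrt(60))/((-146*259081)) = (20 + 2*sqrt(15))/(-37825826) = (20 + 2*sqrt(15))*(-1/37825826) = -10/18912913 - sqrt(15)/18912913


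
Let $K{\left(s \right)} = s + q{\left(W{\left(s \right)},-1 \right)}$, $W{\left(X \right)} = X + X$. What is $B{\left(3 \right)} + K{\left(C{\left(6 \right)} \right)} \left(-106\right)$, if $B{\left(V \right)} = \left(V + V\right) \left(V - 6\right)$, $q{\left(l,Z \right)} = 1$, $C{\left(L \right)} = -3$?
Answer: $194$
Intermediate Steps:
$W{\left(X \right)} = 2 X$
$B{\left(V \right)} = 2 V \left(-6 + V\right)$
$K{\left(s \right)} = 1 + s$ ($K{\left(s \right)} = s + 1 = 1 + s$)
$B{\left(3 \right)} + K{\left(C{\left(6 \right)} \right)} \left(-106\right) = 2 \cdot 3 \left(-6 + 3\right) + \left(1 - 3\right) \left(-106\right) = 2 \cdot 3 \left(-3\right) - -212 = -18 + 212 = 194$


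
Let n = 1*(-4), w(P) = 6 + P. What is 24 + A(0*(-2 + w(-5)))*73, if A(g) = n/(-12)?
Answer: 145/3 ≈ 48.333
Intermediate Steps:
n = -4
A(g) = ⅓ (A(g) = -4/(-12) = -4*(-1/12) = ⅓)
24 + A(0*(-2 + w(-5)))*73 = 24 + (⅓)*73 = 24 + 73/3 = 145/3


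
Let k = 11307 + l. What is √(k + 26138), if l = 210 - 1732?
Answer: √35923 ≈ 189.53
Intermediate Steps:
l = -1522
k = 9785 (k = 11307 - 1522 = 9785)
√(k + 26138) = √(9785 + 26138) = √35923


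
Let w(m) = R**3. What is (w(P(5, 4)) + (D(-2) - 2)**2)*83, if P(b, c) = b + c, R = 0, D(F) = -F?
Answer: 0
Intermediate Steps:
w(m) = 0 (w(m) = 0**3 = 0)
(w(P(5, 4)) + (D(-2) - 2)**2)*83 = (0 + (-1*(-2) - 2)**2)*83 = (0 + (2 - 2)**2)*83 = (0 + 0**2)*83 = (0 + 0)*83 = 0*83 = 0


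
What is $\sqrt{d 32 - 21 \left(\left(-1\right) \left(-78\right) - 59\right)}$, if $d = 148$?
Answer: $\sqrt{4337} \approx 65.856$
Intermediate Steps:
$\sqrt{d 32 - 21 \left(\left(-1\right) \left(-78\right) - 59\right)} = \sqrt{148 \cdot 32 - 21 \left(\left(-1\right) \left(-78\right) - 59\right)} = \sqrt{4736 - 21 \left(78 - 59\right)} = \sqrt{4736 - 399} = \sqrt{4337}$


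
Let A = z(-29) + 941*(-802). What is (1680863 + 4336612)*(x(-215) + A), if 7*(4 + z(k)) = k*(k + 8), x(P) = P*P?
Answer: -4262622835650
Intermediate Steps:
x(P) = P**2
z(k) = -4 + k*(8 + k)/7 (z(k) = -4 + (k*(k + 8))/7 = -4 + (k*(8 + k))/7 = -4 + k*(8 + k)/7)
A = -754599 (A = (-4 + (1/7)*(-29)**2 + (8/7)*(-29)) + 941*(-802) = (-4 + (1/7)*841 - 232/7) - 754682 = (-4 + 841/7 - 232/7) - 754682 = 83 - 754682 = -754599)
(1680863 + 4336612)*(x(-215) + A) = (1680863 + 4336612)*((-215)**2 - 754599) = 6017475*(46225 - 754599) = 6017475*(-708374) = -4262622835650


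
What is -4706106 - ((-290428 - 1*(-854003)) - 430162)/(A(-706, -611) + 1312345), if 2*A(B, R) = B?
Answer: -6174373556565/1311992 ≈ -4.7061e+6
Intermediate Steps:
A(B, R) = B/2
-4706106 - ((-290428 - 1*(-854003)) - 430162)/(A(-706, -611) + 1312345) = -4706106 - ((-290428 - 1*(-854003)) - 430162)/((½)*(-706) + 1312345) = -4706106 - ((-290428 + 854003) - 430162)/(-353 + 1312345) = -4706106 - (563575 - 430162)/1311992 = -4706106 - 133413/1311992 = -6174373556565/1311992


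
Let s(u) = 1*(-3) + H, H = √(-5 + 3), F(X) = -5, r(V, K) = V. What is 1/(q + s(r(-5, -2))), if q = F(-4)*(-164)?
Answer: 817/667491 - I*√2/667491 ≈ 0.001224 - 2.1187e-6*I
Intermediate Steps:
H = I*√2 (H = √(-2) = I*√2 ≈ 1.4142*I)
s(u) = -3 + I*√2 (s(u) = 1*(-3) + I*√2 = -3 + I*√2)
q = 820 (q = -5*(-164) = 820)
1/(q + s(r(-5, -2))) = 1/(820 + (-3 + I*√2)) = 1/(817 + I*√2)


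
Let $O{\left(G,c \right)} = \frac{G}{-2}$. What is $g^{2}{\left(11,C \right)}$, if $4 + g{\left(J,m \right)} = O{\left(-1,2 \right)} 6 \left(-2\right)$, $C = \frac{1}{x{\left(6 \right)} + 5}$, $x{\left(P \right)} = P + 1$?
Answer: $100$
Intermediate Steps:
$x{\left(P \right)} = 1 + P$
$O{\left(G,c \right)} = - \frac{G}{2}$ ($O{\left(G,c \right)} = G \left(- \frac{1}{2}\right) = - \frac{G}{2}$)
$C = \frac{1}{12}$ ($C = \frac{1}{\left(1 + 6\right) + 5} = \frac{1}{7 + 5} = \frac{1}{12} \approx 0.083333$)
$g{\left(J,m \right)} = -10$ ($g{\left(J,m \right)} = -4 + \left(- \frac{1}{2}\right) \left(-1\right) 6 \left(-2\right) = -4 + \frac{1}{2} \cdot 6 \left(-2\right) = -4 + 3 \left(-2\right) = -4 - 6 = -10$)
$g^{2}{\left(11,C \right)} = \left(-10\right)^{2} = 100$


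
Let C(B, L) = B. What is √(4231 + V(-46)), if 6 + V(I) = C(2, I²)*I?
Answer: √4133 ≈ 64.288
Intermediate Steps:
V(I) = -6 + 2*I
√(4231 + V(-46)) = √(4231 + (-6 + 2*(-46))) = √(4231 + (-6 - 92)) = √(4231 - 98) = √4133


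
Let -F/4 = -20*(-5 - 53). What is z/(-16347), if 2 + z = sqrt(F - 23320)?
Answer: 2/16347 - 2*I*sqrt(6990)/16347 ≈ 0.00012235 - 0.010229*I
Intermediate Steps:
F = -4640 (F = -(-80)*(-5 - 53) = -(-80)*(-58) = -4*1160 = -4640)
z = -2 + 2*I*sqrt(6990) (z = -2 + sqrt(-4640 - 23320) = -2 + sqrt(-27960) = -2 + 2*I*sqrt(6990) ≈ -2.0 + 167.21*I)
z/(-16347) = (-2 + 2*I*sqrt(6990))/(-16347) = (-2 + 2*I*sqrt(6990))*(-1/16347) = 2/16347 - 2*I*sqrt(6990)/16347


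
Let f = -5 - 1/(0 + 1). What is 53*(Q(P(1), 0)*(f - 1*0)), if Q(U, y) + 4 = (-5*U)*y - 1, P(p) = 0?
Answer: 1590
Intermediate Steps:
Q(U, y) = -5 - 5*U*y (Q(U, y) = -4 + ((-5*U)*y - 1) = -4 + (-5*U*y - 1) = -4 + (-1 - 5*U*y) = -5 - 5*U*y)
f = -6 (f = -5 - 1/1 = -5 - 1*1 = -5 - 1 = -6)
53*(Q(P(1), 0)*(f - 1*0)) = 53*((-5 - 5*0*0)*(-6 - 1*0)) = 53*((-5 + 0)*(-6 + 0)) = 53*(-5*(-6)) = 53*30 = 1590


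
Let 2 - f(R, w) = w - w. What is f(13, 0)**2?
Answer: 4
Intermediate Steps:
f(R, w) = 2 (f(R, w) = 2 - (w - w) = 2 - 1*0 = 2 + 0 = 2)
f(13, 0)**2 = 2**2 = 4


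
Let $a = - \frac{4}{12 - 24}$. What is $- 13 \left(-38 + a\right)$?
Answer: $\frac{1469}{3} \approx 489.67$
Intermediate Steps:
$a = \frac{1}{3}$ ($a = - \frac{4}{-12} = \left(-4\right) \left(- \frac{1}{12}\right) = \frac{1}{3} \approx 0.33333$)
$- 13 \left(-38 + a\right) = - 13 \left(-38 + \frac{1}{3}\right) = \left(-13\right) \left(- \frac{113}{3}\right) = \frac{1469}{3}$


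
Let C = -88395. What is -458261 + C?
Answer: -546656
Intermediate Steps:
-458261 + C = -458261 - 88395 = -546656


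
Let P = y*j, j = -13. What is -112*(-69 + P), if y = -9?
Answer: -5376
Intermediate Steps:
P = 117 (P = -9*(-13) = 117)
-112*(-69 + P) = -112*(-69 + 117) = -112*48 = -5376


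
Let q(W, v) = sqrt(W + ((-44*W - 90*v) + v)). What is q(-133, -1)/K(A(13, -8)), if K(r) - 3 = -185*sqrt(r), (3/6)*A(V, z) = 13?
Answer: -8140*sqrt(78)/889841 - 132*sqrt(3)/889841 ≈ -0.081047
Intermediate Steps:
A(V, z) = 26 (A(V, z) = 2*13 = 26)
q(W, v) = sqrt(-89*v - 43*W) (q(W, v) = sqrt(W + ((-90*v - 44*W) + v)) = sqrt(W + (-89*v - 44*W)) = sqrt(-89*v - 43*W))
K(r) = 3 - 185*sqrt(r)
q(-133, -1)/K(A(13, -8)) = sqrt(-89*(-1) - 43*(-133))/(3 - 185*sqrt(26)) = sqrt(89 + 5719)/(3 - 185*sqrt(26)) = sqrt(5808)/(3 - 185*sqrt(26)) = (44*sqrt(3))/(3 - 185*sqrt(26)) = 44*sqrt(3)/(3 - 185*sqrt(26))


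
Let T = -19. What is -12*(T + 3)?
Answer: 192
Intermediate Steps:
-12*(T + 3) = -12*(-19 + 3) = -12*(-16) = 192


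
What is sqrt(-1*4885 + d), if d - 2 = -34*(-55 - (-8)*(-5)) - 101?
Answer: I*sqrt(1754) ≈ 41.881*I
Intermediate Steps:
d = 3131 (d = 2 + (-34*(-55 - (-8)*(-5)) - 101) = 2 + (-34*(-55 - 1*40) - 101) = 2 + (-34*(-55 - 40) - 101) = 2 + (-34*(-95) - 101) = 2 + (3230 - 101) = 2 + 3129 = 3131)
sqrt(-1*4885 + d) = sqrt(-1*4885 + 3131) = sqrt(-4885 + 3131) = sqrt(-1754) = I*sqrt(1754)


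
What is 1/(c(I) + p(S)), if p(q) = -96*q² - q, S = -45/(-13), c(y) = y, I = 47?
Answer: -169/187042 ≈ -0.00090354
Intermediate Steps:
S = 45/13 (S = -45*(-1/13) = 45/13 ≈ 3.4615)
p(q) = -q - 96*q²
1/(c(I) + p(S)) = 1/(47 - 1*45/13*(1 + 96*(45/13))) = 1/(47 - 1*45/13*(1 + 4320/13)) = 1/(47 - 1*45/13*4333/13) = 1/(47 - 194985/169) = 1/(-187042/169) = -169/187042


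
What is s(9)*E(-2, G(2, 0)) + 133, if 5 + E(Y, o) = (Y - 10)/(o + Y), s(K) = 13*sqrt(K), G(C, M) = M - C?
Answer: 55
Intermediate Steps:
E(Y, o) = -5 + (-10 + Y)/(Y + o) (E(Y, o) = -5 + (Y - 10)/(o + Y) = -5 + (-10 + Y)/(Y + o))
s(9)*E(-2, G(2, 0)) + 133 = (13*sqrt(9))*((-10 - 5*(0 - 1*2) - 4*(-2))/(-2 + (0 - 1*2))) + 133 = (13*3)*((-10 - 5*(0 - 2) + 8)/(-2 + (0 - 2))) + 133 = 39*((-10 - 5*(-2) + 8)/(-2 - 2)) + 133 = 39*((-10 + 10 + 8)/(-4)) + 133 = 39*(-1/4*8) + 133 = 39*(-2) + 133 = -78 + 133 = 55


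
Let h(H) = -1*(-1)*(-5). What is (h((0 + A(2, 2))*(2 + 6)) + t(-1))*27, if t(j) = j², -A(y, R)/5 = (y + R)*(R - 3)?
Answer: -108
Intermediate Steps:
A(y, R) = -5*(-3 + R)*(R + y) (A(y, R) = -5*(y + R)*(R - 3) = -5*(R + y)*(-3 + R) = -5*(-3 + R)*(R + y))
h(H) = -5 (h(H) = 1*(-5) = -5)
(h((0 + A(2, 2))*(2 + 6)) + t(-1))*27 = (-5 + (-1)²)*27 = (-5 + 1)*27 = -4*27 = -108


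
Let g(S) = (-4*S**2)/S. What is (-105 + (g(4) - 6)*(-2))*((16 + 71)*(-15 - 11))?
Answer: 137982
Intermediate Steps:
g(S) = -4*S
(-105 + (g(4) - 6)*(-2))*((16 + 71)*(-15 - 11)) = (-105 + (-4*4 - 6)*(-2))*((16 + 71)*(-15 - 11)) = (-105 + (-16 - 6)*(-2))*(87*(-26)) = (-105 - 22*(-2))*(-2262) = (-105 + 44)*(-2262) = -61*(-2262) = 137982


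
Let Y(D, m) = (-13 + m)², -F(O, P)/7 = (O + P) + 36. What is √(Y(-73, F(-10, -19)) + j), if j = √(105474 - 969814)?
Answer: √(3844 + 2*I*√216085) ≈ 62.445 + 7.4441*I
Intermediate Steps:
F(O, P) = -252 - 7*O - 7*P (F(O, P) = -7*((O + P) + 36) = -7*(36 + O + P) = -252 - 7*O - 7*P)
j = 2*I*√216085 (j = √(-864340) = 2*I*√216085 ≈ 929.7*I)
√(Y(-73, F(-10, -19)) + j) = √((-13 + (-252 - 7*(-10) - 7*(-19)))² + 2*I*√216085) = √((-13 + (-252 + 70 + 133))² + 2*I*√216085) = √((-13 - 49)² + 2*I*√216085) = √((-62)² + 2*I*√216085) = √(3844 + 2*I*√216085)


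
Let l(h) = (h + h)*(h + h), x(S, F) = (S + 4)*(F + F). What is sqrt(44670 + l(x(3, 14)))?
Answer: sqrt(198334) ≈ 445.35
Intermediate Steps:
x(S, F) = 2*F*(4 + S) (x(S, F) = (4 + S)*(2*F) = 2*F*(4 + S))
l(h) = 4*h**2 (l(h) = (2*h)*(2*h) = 4*h**2)
sqrt(44670 + l(x(3, 14))) = sqrt(44670 + 4*(2*14*(4 + 3))**2) = sqrt(44670 + 4*(2*14*7)**2) = sqrt(44670 + 4*196**2) = sqrt(44670 + 4*38416) = sqrt(44670 + 153664) = sqrt(198334)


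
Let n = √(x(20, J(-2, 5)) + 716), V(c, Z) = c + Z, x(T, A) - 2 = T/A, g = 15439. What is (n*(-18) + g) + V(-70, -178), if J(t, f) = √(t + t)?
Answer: 15191 - 18*√(718 - 10*I) ≈ 14709.0 + 3.3587*I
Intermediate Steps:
J(t, f) = √2*√t (J(t, f) = √(2*t) = √2*√t)
x(T, A) = 2 + T/A
V(c, Z) = Z + c
n = √(718 - 10*I) (n = √((2 + 20/((√2*√(-2)))) + 716) = √((2 + 20/((√2*(I*√2)))) + 716) = √((2 + 20/((2*I))) + 716) = √((2 + 20*(-I/2)) + 716) = √((2 - 10*I) + 716) = √(718 - 10*I) ≈ 26.796 - 0.1866*I)
(n*(-18) + g) + V(-70, -178) = (√(718 - 10*I)*(-18) + 15439) + (-178 - 70) = (-18*√(718 - 10*I) + 15439) - 248 = (15439 - 18*√(718 - 10*I)) - 248 = 15191 - 18*√(718 - 10*I)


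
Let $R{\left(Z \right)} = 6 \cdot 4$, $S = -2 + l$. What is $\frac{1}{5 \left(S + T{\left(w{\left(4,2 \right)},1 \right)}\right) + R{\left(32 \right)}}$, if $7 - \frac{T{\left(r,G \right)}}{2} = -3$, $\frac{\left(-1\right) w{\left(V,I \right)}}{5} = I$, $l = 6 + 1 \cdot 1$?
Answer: $\frac{1}{149} \approx 0.0067114$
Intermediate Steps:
$l = 7$ ($l = 6 + 1 = 7$)
$w{\left(V,I \right)} = - 5 I$
$S = 5$ ($S = -2 + 7 = 5$)
$T{\left(r,G \right)} = 20$ ($T{\left(r,G \right)} = 14 - -6 = 14 + 6 = 20$)
$R{\left(Z \right)} = 24$
$\frac{1}{5 \left(S + T{\left(w{\left(4,2 \right)},1 \right)}\right) + R{\left(32 \right)}} = \frac{1}{5 \left(5 + 20\right) + 24} = \frac{1}{5 \cdot 25 + 24} = \frac{1}{125 + 24} = \frac{1}{149}$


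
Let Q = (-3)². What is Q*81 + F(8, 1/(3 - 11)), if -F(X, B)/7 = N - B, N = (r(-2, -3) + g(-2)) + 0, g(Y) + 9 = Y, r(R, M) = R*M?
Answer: 6105/8 ≈ 763.13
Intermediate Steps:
r(R, M) = M*R
g(Y) = -9 + Y
Q = 9
N = -5 (N = (-3*(-2) + (-9 - 2)) + 0 = (6 - 11) + 0 = -5 + 0 = -5)
F(X, B) = 35 + 7*B (F(X, B) = -7*(-5 - B) = 35 + 7*B)
Q*81 + F(8, 1/(3 - 11)) = 9*81 + (35 + 7/(3 - 11)) = 729 + (35 + 7/(-8)) = 729 + (35 + 7*(-⅛)) = 729 + (35 - 7/8) = 729 + 273/8 = 6105/8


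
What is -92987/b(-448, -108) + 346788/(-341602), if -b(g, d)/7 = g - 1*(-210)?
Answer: -16171146991/284554466 ≈ -56.830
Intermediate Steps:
b(g, d) = -1470 - 7*g (b(g, d) = -7*(g - 1*(-210)) = -7*(g + 210) = -7*(210 + g) = -1470 - 7*g)
-92987/b(-448, -108) + 346788/(-341602) = -92987/(-1470 - 7*(-448)) + 346788/(-341602) = -92987/(-1470 + 3136) + 346788*(-1/341602) = -92987/1666 - 173394/170801 = -16171146991/284554466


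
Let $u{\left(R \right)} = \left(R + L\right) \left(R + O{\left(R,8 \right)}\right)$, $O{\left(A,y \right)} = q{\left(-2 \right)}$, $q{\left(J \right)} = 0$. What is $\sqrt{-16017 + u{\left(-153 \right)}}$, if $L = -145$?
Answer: $\sqrt{29577} \approx 171.98$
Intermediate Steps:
$O{\left(A,y \right)} = 0$
$u{\left(R \right)} = R \left(-145 + R\right)$ ($u{\left(R \right)} = \left(R - 145\right) \left(R + 0\right) = \left(-145 + R\right) R = R \left(-145 + R\right)$)
$\sqrt{-16017 + u{\left(-153 \right)}} = \sqrt{-16017 - 153 \left(-145 - 153\right)} = \sqrt{-16017 - -45594} = \sqrt{-16017 + 45594} = \sqrt{29577}$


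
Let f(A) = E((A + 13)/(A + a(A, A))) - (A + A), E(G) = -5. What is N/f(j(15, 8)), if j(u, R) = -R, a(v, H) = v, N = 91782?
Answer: 91782/11 ≈ 8343.8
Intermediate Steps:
f(A) = -5 - 2*A (f(A) = -5 - (A + A) = -5 - 2*A)
N/f(j(15, 8)) = 91782/(-5 - (-2)*8) = 91782/(-5 - 2*(-8)) = 91782/(-5 + 16) = 91782/11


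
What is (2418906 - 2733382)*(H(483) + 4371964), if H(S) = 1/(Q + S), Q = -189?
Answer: -202107029534246/147 ≈ -1.3749e+12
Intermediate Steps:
H(S) = 1/(-189 + S)
(2418906 - 2733382)*(H(483) + 4371964) = (2418906 - 2733382)*(1/(-189 + 483) + 4371964) = -314476*(1/294 + 4371964) = -314476*1285357417/294 = -202107029534246/147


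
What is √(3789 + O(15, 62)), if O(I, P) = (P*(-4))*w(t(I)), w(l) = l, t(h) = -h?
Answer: √7509 ≈ 86.655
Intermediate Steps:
O(I, P) = 4*I*P (O(I, P) = (P*(-4))*(-I) = (-4*P)*(-I) = 4*I*P)
√(3789 + O(15, 62)) = √(3789 + 4*15*62) = √(3789 + 3720) = √7509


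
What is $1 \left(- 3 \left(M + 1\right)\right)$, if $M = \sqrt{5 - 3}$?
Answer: $-3 - 3 \sqrt{2} \approx -7.2426$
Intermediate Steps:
$M = \sqrt{2} \approx 1.4142$
$1 \left(- 3 \left(M + 1\right)\right) = 1 \left(- 3 \left(\sqrt{2} + 1\right)\right) = 1 \left(- 3 \left(1 + \sqrt{2}\right)\right) = 1 \left(-3 - 3 \sqrt{2}\right) = -3 - 3 \sqrt{2}$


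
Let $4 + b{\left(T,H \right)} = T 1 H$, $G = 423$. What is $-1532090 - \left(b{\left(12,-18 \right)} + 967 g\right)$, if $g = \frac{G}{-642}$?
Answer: $- \frac{327683833}{214} \approx -1.5312 \cdot 10^{6}$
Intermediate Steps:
$b{\left(T,H \right)} = -4 + H T$ ($b{\left(T,H \right)} = -4 + T 1 H = -4 + T H = -4 + H T$)
$g = - \frac{141}{214}$ ($g = \frac{423}{-642} = 423 \left(- \frac{1}{642}\right) = - \frac{141}{214} \approx -0.65888$)
$-1532090 - \left(b{\left(12,-18 \right)} + 967 g\right) = -1532090 - \left(\left(-4 - 216\right) + 967 \left(- \frac{141}{214}\right)\right) = -1532090 - \left(\left(-4 - 216\right) - \frac{136347}{214}\right) = -1532090 - \left(-220 - \frac{136347}{214}\right) = -1532090 - - \frac{183427}{214} = -1532090 + \frac{183427}{214} = - \frac{327683833}{214}$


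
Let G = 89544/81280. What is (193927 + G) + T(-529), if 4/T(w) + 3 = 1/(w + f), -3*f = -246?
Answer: 1322068600183/6817360 ≈ 1.9393e+5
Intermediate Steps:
f = 82 (f = -1/3*(-246) = 82)
G = 11193/10160 (G = 89544*(1/81280) = 11193/10160 ≈ 1.1017)
T(w) = 4/(-3 + 1/(82 + w)) (T(w) = 4/(-3 + 1/(w + 82)) = 4/(-3 + 1/(82 + w)))
(193927 + G) + T(-529) = (193927 + 11193/10160) + 4*(-82 - 1*(-529))/(245 + 3*(-529)) = 1970309513/10160 + 4*(-82 + 529)/(245 - 1587) = 1970309513/10160 + 4*447/(-1342) = 1970309513/10160 + 4*(-1/1342)*447 = 1970309513/10160 - 894/671 = 1322068600183/6817360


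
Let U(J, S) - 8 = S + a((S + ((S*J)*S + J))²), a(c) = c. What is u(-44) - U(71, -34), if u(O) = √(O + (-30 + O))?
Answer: -6742544743 + I*√118 ≈ -6.7425e+9 + 10.863*I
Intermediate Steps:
u(O) = √(-30 + 2*O)
U(J, S) = 8 + S + (J + S + J*S²)² (U(J, S) = 8 + (S + (S + ((S*J)*S + J))²) = 8 + (S + (S + ((J*S)*S + J))²) = 8 + (S + (S + (J*S² + J))²) = 8 + (S + (S + (J + J*S²))²) = 8 + (S + (J + S + J*S²)²) = 8 + S + (J + S + J*S²)²)
u(-44) - U(71, -34) = √(-30 + 2*(-44)) - (8 - 34 + (71 - 34 + 71*(-34)²)²) = √(-30 - 88) - (8 - 34 + (71 - 34 + 71*1156)²) = √(-118) - (8 - 34 + (71 - 34 + 82076)²) = I*√118 - (8 - 34 + 82113²) = I*√118 - (8 - 34 + 6742544769) = I*√118 - 1*6742544743 = I*√118 - 6742544743 = -6742544743 + I*√118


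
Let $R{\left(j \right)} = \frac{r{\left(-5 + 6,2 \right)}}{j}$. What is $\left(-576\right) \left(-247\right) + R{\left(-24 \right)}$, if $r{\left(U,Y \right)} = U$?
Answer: $\frac{3414527}{24} \approx 1.4227 \cdot 10^{5}$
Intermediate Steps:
$R{\left(j \right)} = \frac{1}{j}$ ($R{\left(j \right)} = \frac{-5 + 6}{j} = 1 \frac{1}{j} = \frac{1}{j}$)
$\left(-576\right) \left(-247\right) + R{\left(-24 \right)} = \left(-576\right) \left(-247\right) + \frac{1}{-24} = 142272 - \frac{1}{24} = \frac{3414527}{24}$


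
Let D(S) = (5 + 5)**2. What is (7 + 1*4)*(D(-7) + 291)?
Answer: 4301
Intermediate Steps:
D(S) = 100 (D(S) = 10**2 = 100)
(7 + 1*4)*(D(-7) + 291) = (7 + 1*4)*(100 + 291) = (7 + 4)*391 = 11*391 = 4301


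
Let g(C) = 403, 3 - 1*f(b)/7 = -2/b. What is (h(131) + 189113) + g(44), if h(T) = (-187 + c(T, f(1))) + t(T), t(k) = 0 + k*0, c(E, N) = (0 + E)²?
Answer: 206490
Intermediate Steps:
f(b) = 21 + 14/b (f(b) = 21 - (-14)/b = 21 + 14/b)
c(E, N) = E²
t(k) = 0 (t(k) = 0 + 0 = 0)
h(T) = -187 + T² (h(T) = (-187 + T²) + 0 = -187 + T²)
(h(131) + 189113) + g(44) = ((-187 + 131²) + 189113) + 403 = ((-187 + 17161) + 189113) + 403 = (16974 + 189113) + 403 = 206087 + 403 = 206490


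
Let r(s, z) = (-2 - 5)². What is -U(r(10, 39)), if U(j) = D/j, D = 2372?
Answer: -2372/49 ≈ -48.408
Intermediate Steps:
r(s, z) = 49 (r(s, z) = (-7)² = 49)
U(j) = 2372/j
-U(r(10, 39)) = -2372/49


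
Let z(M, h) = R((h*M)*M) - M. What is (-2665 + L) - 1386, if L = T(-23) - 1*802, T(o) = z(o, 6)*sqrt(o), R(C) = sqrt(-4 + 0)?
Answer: -4853 - sqrt(23)*(2 - 23*I) ≈ -4862.6 + 110.3*I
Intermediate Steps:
R(C) = 2*I (R(C) = sqrt(-4) = 2*I)
z(M, h) = -M + 2*I (z(M, h) = 2*I - M = -M + 2*I)
T(o) = sqrt(o)*(-o + 2*I) (T(o) = (-o + 2*I)*sqrt(o) = sqrt(o)*(-o + 2*I))
L = -802 + I*sqrt(23)*(23 + 2*I) (L = sqrt(-23)*(-1*(-23) + 2*I) - 1*802 = (I*sqrt(23))*(23 + 2*I) - 802 = I*sqrt(23)*(23 + 2*I) - 802 = -802 + I*sqrt(23)*(23 + 2*I) ≈ -811.59 + 110.3*I)
(-2665 + L) - 1386 = (-2665 + (-802 - sqrt(23)*(2 - 23*I))) - 1386 = (-3467 - sqrt(23)*(2 - 23*I)) - 1386 = -4853 - sqrt(23)*(2 - 23*I)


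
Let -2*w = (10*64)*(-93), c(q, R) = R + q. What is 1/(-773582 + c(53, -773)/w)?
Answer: -124/95924171 ≈ -1.2927e-6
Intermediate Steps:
w = 29760 (w = -10*64*(-93)/2 = -320*(-93) = -½*(-59520) = 29760)
1/(-773582 + c(53, -773)/w) = 1/(-773582 + (-773 + 53)/29760) = 1/(-773582 - 720*1/29760) = 1/(-773582 - 3/124) = 1/(-95924171/124) = -124/95924171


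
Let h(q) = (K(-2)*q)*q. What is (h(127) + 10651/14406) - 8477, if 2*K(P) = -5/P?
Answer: 336667913/28812 ≈ 11685.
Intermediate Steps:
K(P) = -5/(2*P) (K(P) = (-5/P)/2 = -5/(2*P))
h(q) = 5*q²/4 (h(q) = ((-5/2/(-2))*q)*q = ((-5/2*(-½))*q)*q = (5*q/4)*q = 5*q²/4)
(h(127) + 10651/14406) - 8477 = ((5/4)*127² + 10651/14406) - 8477 = ((5/4)*16129 + 10651*(1/14406)) - 8477 = (80645/4 + 10651/14406) - 8477 = 580907237/28812 - 8477 = 336667913/28812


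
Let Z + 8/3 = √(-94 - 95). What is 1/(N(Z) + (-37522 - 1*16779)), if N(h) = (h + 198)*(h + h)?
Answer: -9*I/(10404*√21 + 501487*I) ≈ -1.7786e-5 - 1.6909e-6*I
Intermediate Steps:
Z = -8/3 + 3*I*√21 (Z = -8/3 + √(-94 - 95) = -8/3 + √(-189) = -8/3 + 3*I*√21 ≈ -2.6667 + 13.748*I)
N(h) = 2*h*(198 + h) (N(h) = (198 + h)*(2*h) = 2*h*(198 + h))
1/(N(Z) + (-37522 - 1*16779)) = 1/(2*(-8/3 + 3*I*√21)*(198 + (-8/3 + 3*I*√21)) + (-37522 - 1*16779)) = 1/(2*(-8/3 + 3*I*√21)*(586/3 + 3*I*√21) + (-37522 - 16779)) = 1/(2*(-8/3 + 3*I*√21)*(586/3 + 3*I*√21) - 54301) = 1/(-54301 + 2*(-8/3 + 3*I*√21)*(586/3 + 3*I*√21))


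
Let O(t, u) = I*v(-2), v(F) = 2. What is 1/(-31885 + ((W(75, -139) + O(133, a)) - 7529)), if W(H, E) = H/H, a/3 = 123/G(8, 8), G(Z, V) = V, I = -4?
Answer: -1/39421 ≈ -2.5367e-5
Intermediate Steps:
a = 369/8 (a = 3*(123/8) = 369/8 ≈ 46.125)
O(t, u) = -8 (O(t, u) = -4*2 = -8)
W(H, E) = 1
1/(-31885 + ((W(75, -139) + O(133, a)) - 7529)) = 1/(-31885 + ((1 - 8) - 7529)) = 1/(-31885 + (-7 - 7529)) = 1/(-31885 - 7536) = 1/(-39421) = -1/39421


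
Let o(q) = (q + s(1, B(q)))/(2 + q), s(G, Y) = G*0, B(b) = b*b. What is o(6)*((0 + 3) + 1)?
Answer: 3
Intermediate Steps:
B(b) = b²
s(G, Y) = 0
o(q) = q/(2 + q) (o(q) = (q + 0)/(2 + q) = q/(2 + q))
o(6)*((0 + 3) + 1) = (6/(2 + 6))*((0 + 3) + 1) = (6/8)*(3 + 1) = (6*(⅛))*4 = (¾)*4 = 3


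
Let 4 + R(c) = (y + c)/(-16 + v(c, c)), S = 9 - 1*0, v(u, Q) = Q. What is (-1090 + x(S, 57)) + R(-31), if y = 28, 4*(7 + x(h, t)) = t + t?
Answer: -100809/94 ≈ -1072.4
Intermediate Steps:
S = 9 (S = 9 + 0 = 9)
x(h, t) = -7 + t/2 (x(h, t) = -7 + (t + t)/4 = -7 + (2*t)/4 = -7 + t/2)
R(c) = -4 + (28 + c)/(-16 + c)
(-1090 + x(S, 57)) + R(-31) = (-1090 + (-7 + (1/2)*57)) + (92 - 3*(-31))/(-16 - 31) = (-1090 + (-7 + 57/2)) + (92 + 93)/(-47) = (-1090 + 43/2) - 1/47*185 = -2137/2 - 185/47 = -100809/94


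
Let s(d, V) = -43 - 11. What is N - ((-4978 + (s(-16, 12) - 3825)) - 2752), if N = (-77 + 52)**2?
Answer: 12234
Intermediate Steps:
N = 625 (N = (-25)**2 = 625)
s(d, V) = -54
N - ((-4978 + (s(-16, 12) - 3825)) - 2752) = 625 - ((-4978 + (-54 - 3825)) - 2752) = 625 - ((-4978 - 3879) - 2752) = 625 - (-8857 - 2752) = 625 - 1*(-11609) = 625 + 11609 = 12234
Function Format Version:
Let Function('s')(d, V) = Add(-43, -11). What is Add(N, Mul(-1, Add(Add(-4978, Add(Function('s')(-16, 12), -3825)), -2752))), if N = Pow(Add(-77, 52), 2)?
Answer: 12234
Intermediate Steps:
N = 625 (N = Pow(-25, 2) = 625)
Function('s')(d, V) = -54
Add(N, Mul(-1, Add(Add(-4978, Add(Function('s')(-16, 12), -3825)), -2752))) = Add(625, Mul(-1, Add(Add(-4978, Add(-54, -3825)), -2752))) = Add(625, Mul(-1, Add(Add(-4978, -3879), -2752))) = Add(625, Mul(-1, Add(-8857, -2752))) = Add(625, Mul(-1, -11609)) = Add(625, 11609) = 12234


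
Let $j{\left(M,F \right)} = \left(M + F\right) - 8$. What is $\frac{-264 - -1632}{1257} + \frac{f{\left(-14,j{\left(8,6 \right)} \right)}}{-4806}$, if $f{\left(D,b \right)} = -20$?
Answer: $\frac{1099958}{1006857} \approx 1.0925$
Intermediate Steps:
$j{\left(M,F \right)} = -8 + F + M$ ($j{\left(M,F \right)} = \left(F + M\right) - 8 = -8 + F + M$)
$\frac{-264 - -1632}{1257} + \frac{f{\left(-14,j{\left(8,6 \right)} \right)}}{-4806} = \frac{-264 - -1632}{1257} - \frac{20}{-4806} = \left(-264 + 1632\right) \frac{1}{1257} - - \frac{10}{2403} = 1368 \cdot \frac{1}{1257} + \frac{10}{2403} = \frac{456}{419} + \frac{10}{2403} = \frac{1099958}{1006857}$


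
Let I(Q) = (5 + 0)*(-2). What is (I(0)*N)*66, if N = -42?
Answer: 27720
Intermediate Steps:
I(Q) = -10 (I(Q) = 5*(-2) = -10)
(I(0)*N)*66 = -10*(-42)*66 = 420*66 = 27720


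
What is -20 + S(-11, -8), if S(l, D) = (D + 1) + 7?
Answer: -20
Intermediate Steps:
S(l, D) = 8 + D (S(l, D) = (1 + D) + 7 = 8 + D)
-20 + S(-11, -8) = -20 + (8 - 8) = -20 + 0 = -20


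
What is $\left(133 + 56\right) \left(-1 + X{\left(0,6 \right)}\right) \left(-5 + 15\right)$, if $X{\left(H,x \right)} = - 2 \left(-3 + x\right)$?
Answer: $-13230$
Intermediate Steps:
$X{\left(H,x \right)} = 6 - 2 x$
$\left(133 + 56\right) \left(-1 + X{\left(0,6 \right)}\right) \left(-5 + 15\right) = \left(133 + 56\right) \left(-1 + \left(6 - 12\right)\right) \left(-5 + 15\right) = 189 \left(-1 + \left(6 - 12\right)\right) 10 = 189 \left(-1 - 6\right) 10 = 189 \left(\left(-7\right) 10\right) = 189 \left(-70\right) = -13230$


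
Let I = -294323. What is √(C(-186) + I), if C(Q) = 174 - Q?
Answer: I*√293963 ≈ 542.18*I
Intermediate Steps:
√(C(-186) + I) = √((174 - 1*(-186)) - 294323) = √((174 + 186) - 294323) = √(360 - 294323) = √(-293963) = I*√293963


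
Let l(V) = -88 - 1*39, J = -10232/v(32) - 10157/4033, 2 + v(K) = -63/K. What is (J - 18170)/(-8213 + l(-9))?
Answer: 2662433139/1423890980 ≈ 1.8698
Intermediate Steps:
v(K) = -2 - 63/K
J = 1319211053/512191 (J = -10232/(-2 - 63/32) - 10157/4033 = -10232/(-127/32) - 10157/4033 = -10232*(-32/127) - 10157/4033 = 327424/127 - 10157/4033 = 1319211053/512191 ≈ 2575.6)
l(V) = -127 (l(V) = -88 - 39 = -127)
(J - 18170)/(-8213 + l(-9)) = (1319211053/512191 - 18170)/(-8213 - 127) = -7987299417/512191/(-8340) = -7987299417/512191*(-1/8340) = 2662433139/1423890980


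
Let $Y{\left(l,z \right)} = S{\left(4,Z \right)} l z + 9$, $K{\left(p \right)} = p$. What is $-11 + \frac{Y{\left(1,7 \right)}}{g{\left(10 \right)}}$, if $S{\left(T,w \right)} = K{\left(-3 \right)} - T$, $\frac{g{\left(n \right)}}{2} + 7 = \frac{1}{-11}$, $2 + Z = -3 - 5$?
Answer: $- \frac{319}{39} \approx -8.1795$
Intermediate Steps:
$Z = -10$ ($Z = -2 - 8 = -10$)
$g{\left(n \right)} = - \frac{156}{11}$ ($g{\left(n \right)} = -14 + \frac{2}{-11} = -14 + 2 \left(- \frac{1}{11}\right) = -14 - \frac{2}{11} = - \frac{156}{11}$)
$S{\left(T,w \right)} = -3 - T$
$Y{\left(l,z \right)} = 9 - 7 l z$ ($Y{\left(l,z \right)} = \left(-3 - 4\right) l z + 9 = - 7 l z + 9 = 9 - 7 l z$)
$-11 + \frac{Y{\left(1,7 \right)}}{g{\left(10 \right)}} = -11 + \frac{9 - 7 \cdot 7}{- \frac{156}{11}} = -11 - \frac{11 \left(9 - 49\right)}{156} = -11 - - \frac{110}{39} = -11 + \frac{110}{39} = - \frac{319}{39}$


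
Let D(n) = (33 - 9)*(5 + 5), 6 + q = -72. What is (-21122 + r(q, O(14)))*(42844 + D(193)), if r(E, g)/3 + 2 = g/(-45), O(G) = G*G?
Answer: -13662625744/15 ≈ -9.1084e+8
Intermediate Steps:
q = -78 (q = -6 - 72 = -78)
O(G) = G²
D(n) = 240 (D(n) = 24*10 = 240)
r(E, g) = -6 - g/15 (r(E, g) = -6 + 3*(g/(-45)) = -6 + 3*(g*(-1/45)) = -6 + 3*(-g/45) = -6 - g/15)
(-21122 + r(q, O(14)))*(42844 + D(193)) = (-21122 + (-6 - 1/15*14²))*(42844 + 240) = (-21122 + (-6 - 1/15*196))*43084 = (-21122 + (-6 - 196/15))*43084 = (-21122 - 286/15)*43084 = -317116/15*43084 = -13662625744/15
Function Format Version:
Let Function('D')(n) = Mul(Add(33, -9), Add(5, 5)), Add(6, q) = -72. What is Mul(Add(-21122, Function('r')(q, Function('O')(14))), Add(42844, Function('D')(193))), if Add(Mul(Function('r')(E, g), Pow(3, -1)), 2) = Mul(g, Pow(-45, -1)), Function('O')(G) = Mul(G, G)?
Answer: Rational(-13662625744, 15) ≈ -9.1084e+8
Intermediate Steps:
q = -78 (q = Add(-6, -72) = -78)
Function('O')(G) = Pow(G, 2)
Function('D')(n) = 240 (Function('D')(n) = Mul(24, 10) = 240)
Function('r')(E, g) = Add(-6, Mul(Rational(-1, 15), g)) (Function('r')(E, g) = Add(-6, Mul(3, Mul(g, Pow(-45, -1)))) = Add(-6, Mul(3, Mul(g, Rational(-1, 45)))) = Add(-6, Mul(3, Mul(Rational(-1, 45), g))) = Add(-6, Mul(Rational(-1, 15), g)))
Mul(Add(-21122, Function('r')(q, Function('O')(14))), Add(42844, Function('D')(193))) = Mul(Add(-21122, Add(-6, Mul(Rational(-1, 15), Pow(14, 2)))), Add(42844, 240)) = Mul(Add(-21122, Add(-6, Mul(Rational(-1, 15), 196))), 43084) = Mul(Add(-21122, Add(-6, Rational(-196, 15))), 43084) = Mul(Add(-21122, Rational(-286, 15)), 43084) = Mul(Rational(-317116, 15), 43084) = Rational(-13662625744, 15)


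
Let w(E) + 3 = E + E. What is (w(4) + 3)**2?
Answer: 64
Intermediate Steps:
w(E) = -3 + 2*E (w(E) = -3 + (E + E) = -3 + 2*E)
(w(4) + 3)**2 = ((-3 + 2*4) + 3)**2 = ((-3 + 8) + 3)**2 = (5 + 3)**2 = 8**2 = 64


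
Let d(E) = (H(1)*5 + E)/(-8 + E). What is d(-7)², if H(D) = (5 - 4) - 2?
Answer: 16/25 ≈ 0.64000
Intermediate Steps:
H(D) = -1 (H(D) = 1 - 2 = -1)
d(E) = (-5 + E)/(-8 + E) (d(E) = (-1*5 + E)/(-8 + E) = (-5 + E)/(-8 + E))
d(-7)² = ((-5 - 7)/(-8 - 7))² = (-12/(-15))² = (-1/15*(-12))² = (⅘)² = 16/25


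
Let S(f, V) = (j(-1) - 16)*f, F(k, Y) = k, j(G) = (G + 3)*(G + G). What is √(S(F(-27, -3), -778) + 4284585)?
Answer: 15*√19045 ≈ 2070.1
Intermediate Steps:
j(G) = 2*G*(3 + G) (j(G) = (3 + G)*(2*G) = 2*G*(3 + G))
S(f, V) = -20*f (S(f, V) = (2*(-1)*(3 - 1) - 16)*f = (2*(-1)*2 - 16)*f = (-4 - 16)*f = -20*f)
√(S(F(-27, -3), -778) + 4284585) = √(-20*(-27) + 4284585) = √(540 + 4284585) = √4285125 = 15*√19045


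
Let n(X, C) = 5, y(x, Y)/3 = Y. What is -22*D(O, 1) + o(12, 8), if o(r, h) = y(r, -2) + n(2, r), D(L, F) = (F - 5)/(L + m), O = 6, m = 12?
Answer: 35/9 ≈ 3.8889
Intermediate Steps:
y(x, Y) = 3*Y
D(L, F) = (-5 + F)/(12 + L) (D(L, F) = (F - 5)/(L + 12) = (-5 + F)/(12 + L))
o(r, h) = -1 (o(r, h) = 3*(-2) + 5 = -6 + 5 = -1)
-22*D(O, 1) + o(12, 8) = -22*(-5 + 1)/(12 + 6) - 1 = -22*(-4)/18 - 1 = -11*(-4)/9 - 1 = -22*(-2/9) - 1 = 44/9 - 1 = 35/9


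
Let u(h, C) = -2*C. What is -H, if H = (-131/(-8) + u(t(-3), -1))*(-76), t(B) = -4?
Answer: 2793/2 ≈ 1396.5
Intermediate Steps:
H = -2793/2 (H = (-131/(-8) - 2*(-1))*(-76) = (-131*(-⅛) + 2)*(-76) = (131/8 + 2)*(-76) = (147/8)*(-76) = -2793/2 ≈ -1396.5)
-H = -1*(-2793/2) = 2793/2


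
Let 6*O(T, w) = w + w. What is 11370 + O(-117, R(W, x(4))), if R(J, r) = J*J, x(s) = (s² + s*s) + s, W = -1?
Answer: 34111/3 ≈ 11370.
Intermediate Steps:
x(s) = s + 2*s² (x(s) = (s² + s²) + s = 2*s² + s = s + 2*s²)
R(J, r) = J²
O(T, w) = w/3 (O(T, w) = (w + w)/6 = (2*w)/6 = w/3)
11370 + O(-117, R(W, x(4))) = 11370 + (⅓)*(-1)² = 11370 + (⅓)*1 = 11370 + ⅓ = 34111/3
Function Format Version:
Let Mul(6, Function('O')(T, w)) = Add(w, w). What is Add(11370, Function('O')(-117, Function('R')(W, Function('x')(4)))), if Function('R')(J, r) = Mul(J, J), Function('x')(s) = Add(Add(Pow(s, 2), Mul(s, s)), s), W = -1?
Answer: Rational(34111, 3) ≈ 11370.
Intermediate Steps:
Function('x')(s) = Add(s, Mul(2, Pow(s, 2))) (Function('x')(s) = Add(Add(Pow(s, 2), Pow(s, 2)), s) = Add(Mul(2, Pow(s, 2)), s) = Add(s, Mul(2, Pow(s, 2))))
Function('R')(J, r) = Pow(J, 2)
Function('O')(T, w) = Mul(Rational(1, 3), w) (Function('O')(T, w) = Mul(Rational(1, 6), Add(w, w)) = Mul(Rational(1, 6), Mul(2, w)) = Mul(Rational(1, 3), w))
Add(11370, Function('O')(-117, Function('R')(W, Function('x')(4)))) = Add(11370, Mul(Rational(1, 3), Pow(-1, 2))) = Add(11370, Mul(Rational(1, 3), 1)) = Add(11370, Rational(1, 3)) = Rational(34111, 3)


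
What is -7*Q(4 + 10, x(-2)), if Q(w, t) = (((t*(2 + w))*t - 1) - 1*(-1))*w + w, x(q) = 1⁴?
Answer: -1666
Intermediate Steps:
x(q) = 1
Q(w, t) = w + w*t²*(2 + w) (Q(w, t) = ((t²*(2 + w) - 1) + 1)*w + w = ((-1 + t²*(2 + w)) + 1)*w + w = (t²*(2 + w))*w + w = w*t²*(2 + w) + w = w + w*t²*(2 + w))
-7*Q(4 + 10, x(-2)) = -7*(4 + 10)*(1 + 2*1² + (4 + 10)*1²) = -98*(1 + 2*1 + 14*1) = -98*(1 + 2 + 14) = -98*17 = -7*238 = -1666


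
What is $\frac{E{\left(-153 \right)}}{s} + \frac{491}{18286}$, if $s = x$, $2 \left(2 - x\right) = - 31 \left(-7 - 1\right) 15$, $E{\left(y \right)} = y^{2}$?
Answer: $- \frac{106786174}{8493847} \approx -12.572$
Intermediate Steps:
$x = -1858$ ($x = 2 - \frac{\left(-31\right) \left(-7 - 1\right) 15}{2} = 2 - \frac{\left(-31\right) \left(\left(-8\right) 15\right)}{2} = 2 - \frac{\left(-31\right) \left(-120\right)}{2} = 2 - 1860 = -1858$)
$s = -1858$
$\frac{E{\left(-153 \right)}}{s} + \frac{491}{18286} = \frac{\left(-153\right)^{2}}{-1858} + \frac{491}{18286} = 23409 \left(- \frac{1}{1858}\right) + 491 \cdot \frac{1}{18286} = - \frac{23409}{1858} + \frac{491}{18286} = - \frac{106786174}{8493847}$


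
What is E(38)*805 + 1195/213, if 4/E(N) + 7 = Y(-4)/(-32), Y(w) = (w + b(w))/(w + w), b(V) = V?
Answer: -1445243/3195 ≈ -452.35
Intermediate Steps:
Y(w) = 1 (Y(w) = (w + w)/(w + w) = (2*w)/((2*w)) = (2*w)*(1/(2*w)) = 1)
E(N) = -128/225 (E(N) = 4/(-7 + 1/(-32)) = 4/(-7 + 1*(-1/32)) = 4/(-7 - 1/32) = 4/(-225/32) = 4*(-32/225) = -128/225)
E(38)*805 + 1195/213 = -128/225*805 + 1195/213 = -20608/45 + 1195*(1/213) = -20608/45 + 1195/213 = -1445243/3195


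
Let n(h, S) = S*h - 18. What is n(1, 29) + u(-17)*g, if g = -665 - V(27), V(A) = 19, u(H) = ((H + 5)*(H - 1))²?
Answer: -31912693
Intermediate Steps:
u(H) = (-1 + H)²*(5 + H)² (u(H) = ((5 + H)*(-1 + H))² = ((-1 + H)*(5 + H))² = (-1 + H)²*(5 + H)²)
n(h, S) = -18 + S*h
g = -684 (g = -665 - 1*19 = -665 - 19 = -684)
n(1, 29) + u(-17)*g = (-18 + 29*1) + ((-1 - 17)²*(5 - 17)²)*(-684) = (-18 + 29) + ((-18)²*(-12)²)*(-684) = 11 + (324*144)*(-684) = 11 + 46656*(-684) = 11 - 31912704 = -31912693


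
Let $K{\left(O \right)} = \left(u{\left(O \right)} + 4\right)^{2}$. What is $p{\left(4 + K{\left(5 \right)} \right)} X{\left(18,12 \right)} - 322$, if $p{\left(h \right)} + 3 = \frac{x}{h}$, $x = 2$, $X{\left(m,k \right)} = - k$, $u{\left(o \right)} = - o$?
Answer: $- \frac{1454}{5} \approx -290.8$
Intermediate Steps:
$K{\left(O \right)} = \left(4 - O\right)^{2}$ ($K{\left(O \right)} = \left(- O + 4\right)^{2} = \left(4 - O\right)^{2}$)
$p{\left(h \right)} = -3 + \frac{2}{h}$
$p{\left(4 + K{\left(5 \right)} \right)} X{\left(18,12 \right)} - 322 = \left(-3 + \frac{2}{4 + \left(-4 + 5\right)^{2}}\right) \left(\left(-1\right) 12\right) - 322 = \left(-3 + \frac{2}{4 + 1^{2}}\right) \left(-12\right) - 322 = \left(-3 + \frac{2}{4 + 1}\right) \left(-12\right) - 322 = \left(-3 + \frac{2}{5}\right) \left(-12\right) - 322 = \left(- \frac{13}{5}\right) \left(-12\right) - 322 = \frac{156}{5} - 322 = - \frac{1454}{5}$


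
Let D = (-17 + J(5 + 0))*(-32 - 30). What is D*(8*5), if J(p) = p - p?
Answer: 42160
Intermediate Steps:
J(p) = 0
D = 1054 (D = (-17 + 0)*(-32 - 30) = -17*(-62) = 1054)
D*(8*5) = 1054*(8*5) = 1054*40 = 42160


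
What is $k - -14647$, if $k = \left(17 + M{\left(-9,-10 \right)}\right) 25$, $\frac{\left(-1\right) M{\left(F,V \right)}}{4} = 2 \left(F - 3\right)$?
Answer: $17472$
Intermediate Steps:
$M{\left(F,V \right)} = 24 - 8 F$ ($M{\left(F,V \right)} = - 4 \cdot 2 \left(F - 3\right) = - 4 \cdot 2 \left(-3 + F\right) = - 4 \left(-6 + 2 F\right) = 24 - 8 F$)
$k = 2825$ ($k = \left(17 + \left(24 - -72\right)\right) 25 = \left(17 + \left(24 + 72\right)\right) 25 = \left(17 + 96\right) 25 = 113 \cdot 25 = 2825$)
$k - -14647 = 2825 - -14647 = 2825 + 14647 = 17472$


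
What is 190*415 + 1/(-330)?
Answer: 26020499/330 ≈ 78850.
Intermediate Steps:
190*415 + 1/(-330) = 78850 - 1/330 = 26020499/330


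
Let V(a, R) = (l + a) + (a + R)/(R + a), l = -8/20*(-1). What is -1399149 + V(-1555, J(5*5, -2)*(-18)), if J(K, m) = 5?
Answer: -7003513/5 ≈ -1.4007e+6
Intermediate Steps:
l = 2/5 (l = -8*1/20*(-1) = -2/5*(-1) = 2/5 ≈ 0.40000)
V(a, R) = 7/5 + a (V(a, R) = (2/5 + a) + (a + R)/(R + a) = (2/5 + a) + (R + a)/(R + a) = (2/5 + a) + 1 = 7/5 + a)
-1399149 + V(-1555, J(5*5, -2)*(-18)) = -1399149 + (7/5 - 1555) = -1399149 - 7768/5 = -7003513/5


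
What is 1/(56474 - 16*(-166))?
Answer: 1/59130 ≈ 1.6912e-5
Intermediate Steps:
1/(56474 - 16*(-166)) = 1/(56474 + 2656) = 1/59130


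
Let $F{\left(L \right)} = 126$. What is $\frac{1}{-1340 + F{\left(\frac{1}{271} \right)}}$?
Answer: $- \frac{1}{1214} \approx -0.00082372$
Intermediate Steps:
$\frac{1}{-1340 + F{\left(\frac{1}{271} \right)}} = \frac{1}{-1340 + 126} = \frac{1}{-1214} = - \frac{1}{1214}$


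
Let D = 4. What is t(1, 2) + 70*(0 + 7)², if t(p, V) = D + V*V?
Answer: 3438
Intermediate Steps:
t(p, V) = 4 + V² (t(p, V) = 4 + V*V = 4 + V²)
t(1, 2) + 70*(0 + 7)² = (4 + 2²) + 70*(0 + 7)² = (4 + 4) + 70*7² = 8 + 70*49 = 8 + 3430 = 3438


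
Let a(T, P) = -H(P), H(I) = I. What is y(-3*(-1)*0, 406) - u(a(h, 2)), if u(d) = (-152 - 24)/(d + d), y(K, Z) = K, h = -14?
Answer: -44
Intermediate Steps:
a(T, P) = -P
u(d) = -88/d (u(d) = -176*1/(2*d) = -88/d)
y(-3*(-1)*0, 406) - u(a(h, 2)) = -3*(-1)*0 - (-88)/((-1*2)) = 3*0 - (-88)/(-2) = 0 - (-88)*(-1)/2 = 0 - 1*44 = 0 - 44 = -44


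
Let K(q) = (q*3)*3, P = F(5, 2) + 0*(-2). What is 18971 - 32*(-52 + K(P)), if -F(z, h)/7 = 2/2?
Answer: 22651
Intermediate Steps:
F(z, h) = -7 (F(z, h) = -14/2 = -7*1 = -7)
P = -7 (P = -7 + 0*(-2) = -7 + 0 = -7)
K(q) = 9*q (K(q) = (3*q)*3 = 9*q)
18971 - 32*(-52 + K(P)) = 18971 - 32*(-52 + 9*(-7)) = 18971 - 32*(-52 - 63) = 18971 - 32*(-115) = 18971 + 3680 = 22651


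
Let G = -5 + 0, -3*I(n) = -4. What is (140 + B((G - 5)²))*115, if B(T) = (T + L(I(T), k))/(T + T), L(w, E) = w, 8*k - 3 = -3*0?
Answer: 242374/15 ≈ 16158.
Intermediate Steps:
k = 3/8 (k = 3/8 + (-3*0)/8 = 3/8 + (⅛)*0 = 3/8 + 0 = 3/8 ≈ 0.37500)
I(n) = 4/3 (I(n) = -⅓*(-4) = 4/3)
G = -5
B(T) = (4/3 + T)/(2*T) (B(T) = (T + 4/3)/(T + T) = (4/3 + T)/((2*T)) = (4/3 + T)*(1/(2*T)) = (4/3 + T)/(2*T))
(140 + B((G - 5)²))*115 = (140 + (4 + 3*(-5 - 5)²)/(6*((-5 - 5)²)))*115 = (140 + (4 + 3*(-10)²)/(6*((-10)²)))*115 = (140 + (⅙)*(4 + 3*100)/100)*115 = (140 + (⅙)*(1/100)*(4 + 300))*115 = (140 + (⅙)*(1/100)*304)*115 = (140 + 38/75)*115 = (10538/75)*115 = 242374/15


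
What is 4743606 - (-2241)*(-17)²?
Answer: 5391255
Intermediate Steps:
4743606 - (-2241)*(-17)² = 4743606 - (-2241)*289 = 4743606 - 1*(-647649) = 4743606 + 647649 = 5391255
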